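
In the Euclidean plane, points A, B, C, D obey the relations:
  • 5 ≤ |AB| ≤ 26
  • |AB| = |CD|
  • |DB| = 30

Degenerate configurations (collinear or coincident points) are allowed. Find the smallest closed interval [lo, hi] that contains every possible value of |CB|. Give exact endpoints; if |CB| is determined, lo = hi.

|AB| ∈ [5, 26]
|BD| ∈ {30}
|CD| ∈ [5, 26]
|AD| ∈ [4, 56]
|BC| ∈ [4, 56]
|AC| ∈ [0, 82]

|CB| ∈ [4, 56]  (≈ [4.0000, 56.0000])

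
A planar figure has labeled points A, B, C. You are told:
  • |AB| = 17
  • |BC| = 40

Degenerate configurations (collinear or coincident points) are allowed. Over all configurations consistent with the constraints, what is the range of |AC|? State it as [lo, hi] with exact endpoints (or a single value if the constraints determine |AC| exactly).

|AB| ∈ {17}
|BC| ∈ {40}
|AC| ∈ [23, 57]

|AC| ∈ [23, 57]  (≈ [23.0000, 57.0000])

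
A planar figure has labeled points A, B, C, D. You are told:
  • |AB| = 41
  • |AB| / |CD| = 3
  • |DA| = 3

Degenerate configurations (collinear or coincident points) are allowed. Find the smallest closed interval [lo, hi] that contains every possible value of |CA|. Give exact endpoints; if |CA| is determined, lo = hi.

|AB| ∈ {41}
|AD| ∈ {3}
|CD| ∈ {41/3}
|BD| ∈ [38, 44]
|AC| ∈ [32/3, 50/3]
|BC| ∈ [73/3, 173/3]

|CA| ∈ [32/3, 50/3]  (≈ [10.6667, 16.6667])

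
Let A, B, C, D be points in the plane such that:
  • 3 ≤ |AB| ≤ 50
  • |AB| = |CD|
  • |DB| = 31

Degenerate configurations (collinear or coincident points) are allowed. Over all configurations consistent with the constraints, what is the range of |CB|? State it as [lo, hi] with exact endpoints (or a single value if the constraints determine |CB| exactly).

|CB| ∈ [0, 81]  (≈ [0.0000, 81.0000])

|AB| ∈ [3, 50]
|BD| ∈ {31}
|CD| ∈ [3, 50]
|AD| ∈ [0, 81]
|BC| ∈ [0, 81]
|AC| ∈ [0, 131]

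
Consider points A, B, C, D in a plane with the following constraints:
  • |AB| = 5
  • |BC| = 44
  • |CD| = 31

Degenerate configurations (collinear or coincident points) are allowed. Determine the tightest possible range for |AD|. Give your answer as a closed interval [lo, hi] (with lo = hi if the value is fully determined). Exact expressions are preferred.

|AB| ∈ {5}
|BC| ∈ {44}
|CD| ∈ {31}
|AC| ∈ [39, 49]
|BD| ∈ [13, 75]
|AD| ∈ [8, 80]

|AD| ∈ [8, 80]  (≈ [8.0000, 80.0000])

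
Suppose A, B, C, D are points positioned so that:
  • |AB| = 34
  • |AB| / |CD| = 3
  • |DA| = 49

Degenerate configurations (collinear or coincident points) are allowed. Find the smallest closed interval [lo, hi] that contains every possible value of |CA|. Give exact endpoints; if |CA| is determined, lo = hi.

|CA| ∈ [113/3, 181/3]  (≈ [37.6667, 60.3333])

|AB| ∈ {34}
|AD| ∈ {49}
|CD| ∈ {34/3}
|BD| ∈ [15, 83]
|AC| ∈ [113/3, 181/3]
|BC| ∈ [11/3, 283/3]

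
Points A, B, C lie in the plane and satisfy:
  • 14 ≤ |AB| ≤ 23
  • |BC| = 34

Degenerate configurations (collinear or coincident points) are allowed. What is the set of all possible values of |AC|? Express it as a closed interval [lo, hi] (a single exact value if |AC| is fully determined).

|AB| ∈ [14, 23]
|BC| ∈ {34}
|AC| ∈ [11, 57]

|AC| ∈ [11, 57]  (≈ [11.0000, 57.0000])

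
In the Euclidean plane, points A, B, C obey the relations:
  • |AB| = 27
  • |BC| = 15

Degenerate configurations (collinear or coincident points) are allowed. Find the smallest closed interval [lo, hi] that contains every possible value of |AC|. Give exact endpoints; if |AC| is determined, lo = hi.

|AB| ∈ {27}
|BC| ∈ {15}
|AC| ∈ [12, 42]

|AC| ∈ [12, 42]  (≈ [12.0000, 42.0000])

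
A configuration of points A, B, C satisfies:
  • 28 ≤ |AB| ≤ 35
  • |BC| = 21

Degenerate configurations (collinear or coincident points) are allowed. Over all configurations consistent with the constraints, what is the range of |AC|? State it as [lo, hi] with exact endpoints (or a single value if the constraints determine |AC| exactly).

|AC| ∈ [7, 56]  (≈ [7.0000, 56.0000])

|AB| ∈ [28, 35]
|BC| ∈ {21}
|AC| ∈ [7, 56]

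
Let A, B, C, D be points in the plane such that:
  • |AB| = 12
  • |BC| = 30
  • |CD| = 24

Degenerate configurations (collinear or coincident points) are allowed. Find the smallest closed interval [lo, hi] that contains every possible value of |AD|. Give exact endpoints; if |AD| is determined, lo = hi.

|AD| ∈ [0, 66]  (≈ [0.0000, 66.0000])

|AB| ∈ {12}
|BC| ∈ {30}
|CD| ∈ {24}
|AC| ∈ [18, 42]
|BD| ∈ [6, 54]
|AD| ∈ [0, 66]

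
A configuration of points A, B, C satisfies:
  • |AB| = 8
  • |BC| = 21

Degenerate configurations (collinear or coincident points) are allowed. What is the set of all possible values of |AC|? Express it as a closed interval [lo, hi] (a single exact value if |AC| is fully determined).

|AC| ∈ [13, 29]  (≈ [13.0000, 29.0000])

|AB| ∈ {8}
|BC| ∈ {21}
|AC| ∈ [13, 29]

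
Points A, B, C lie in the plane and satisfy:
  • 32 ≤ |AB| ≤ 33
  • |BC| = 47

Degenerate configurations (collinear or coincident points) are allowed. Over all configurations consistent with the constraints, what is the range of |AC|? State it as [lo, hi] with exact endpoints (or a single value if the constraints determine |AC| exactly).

|AC| ∈ [14, 80]  (≈ [14.0000, 80.0000])

|AB| ∈ [32, 33]
|BC| ∈ {47}
|AC| ∈ [14, 80]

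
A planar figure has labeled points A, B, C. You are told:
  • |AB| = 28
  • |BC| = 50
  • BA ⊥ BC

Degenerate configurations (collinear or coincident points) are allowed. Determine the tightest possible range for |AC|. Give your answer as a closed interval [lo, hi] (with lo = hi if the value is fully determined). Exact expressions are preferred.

|AC| = 2·√(821)  (≈ 57.3062)

|AB| ∈ {28}
|BC| ∈ {50}
|AC| ∈ {2·√(821)}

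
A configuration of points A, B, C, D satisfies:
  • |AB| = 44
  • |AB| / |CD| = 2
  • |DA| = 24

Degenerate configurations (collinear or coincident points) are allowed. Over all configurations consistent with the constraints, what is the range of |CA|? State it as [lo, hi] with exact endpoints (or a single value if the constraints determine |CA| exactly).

|AB| ∈ {44}
|AD| ∈ {24}
|CD| ∈ {22}
|BD| ∈ [20, 68]
|AC| ∈ [2, 46]
|BC| ∈ [0, 90]

|CA| ∈ [2, 46]  (≈ [2.0000, 46.0000])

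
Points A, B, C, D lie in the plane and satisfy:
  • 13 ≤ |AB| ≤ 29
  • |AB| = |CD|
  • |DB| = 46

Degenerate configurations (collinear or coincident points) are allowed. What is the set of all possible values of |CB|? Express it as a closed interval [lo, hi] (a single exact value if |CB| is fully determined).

|CB| ∈ [17, 75]  (≈ [17.0000, 75.0000])

|AB| ∈ [13, 29]
|BD| ∈ {46}
|CD| ∈ [13, 29]
|AD| ∈ [17, 75]
|BC| ∈ [17, 75]
|AC| ∈ [0, 104]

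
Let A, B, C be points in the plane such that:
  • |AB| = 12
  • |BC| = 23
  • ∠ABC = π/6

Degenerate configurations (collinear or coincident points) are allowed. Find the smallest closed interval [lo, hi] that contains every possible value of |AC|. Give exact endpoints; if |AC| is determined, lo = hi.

|AC| = √(673 - 276·√(3))  (≈ 13.9626)

|AB| ∈ {12}
|BC| ∈ {23}
|AC| ∈ {√(673 - 276·√(3))}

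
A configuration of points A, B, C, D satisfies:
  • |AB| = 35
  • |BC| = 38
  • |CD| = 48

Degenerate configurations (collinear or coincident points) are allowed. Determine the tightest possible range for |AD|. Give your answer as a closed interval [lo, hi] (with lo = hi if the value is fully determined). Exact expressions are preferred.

|AB| ∈ {35}
|BC| ∈ {38}
|CD| ∈ {48}
|AC| ∈ [3, 73]
|BD| ∈ [10, 86]
|AD| ∈ [0, 121]

|AD| ∈ [0, 121]  (≈ [0.0000, 121.0000])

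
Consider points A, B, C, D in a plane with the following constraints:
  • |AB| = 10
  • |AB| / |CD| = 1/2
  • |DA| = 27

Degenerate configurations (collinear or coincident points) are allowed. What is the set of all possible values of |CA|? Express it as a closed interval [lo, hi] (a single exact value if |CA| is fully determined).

|CA| ∈ [7, 47]  (≈ [7.0000, 47.0000])

|AB| ∈ {10}
|AD| ∈ {27}
|CD| ∈ {20}
|BD| ∈ [17, 37]
|AC| ∈ [7, 47]
|BC| ∈ [0, 57]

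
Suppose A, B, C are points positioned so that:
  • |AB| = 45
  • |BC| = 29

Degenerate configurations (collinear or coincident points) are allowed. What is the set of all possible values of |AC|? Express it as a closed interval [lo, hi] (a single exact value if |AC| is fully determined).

|AC| ∈ [16, 74]  (≈ [16.0000, 74.0000])

|AB| ∈ {45}
|BC| ∈ {29}
|AC| ∈ [16, 74]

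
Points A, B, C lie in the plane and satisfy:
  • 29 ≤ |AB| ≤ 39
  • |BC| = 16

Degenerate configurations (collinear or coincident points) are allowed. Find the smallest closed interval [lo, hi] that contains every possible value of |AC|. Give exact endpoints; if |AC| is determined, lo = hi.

|AB| ∈ [29, 39]
|BC| ∈ {16}
|AC| ∈ [13, 55]

|AC| ∈ [13, 55]  (≈ [13.0000, 55.0000])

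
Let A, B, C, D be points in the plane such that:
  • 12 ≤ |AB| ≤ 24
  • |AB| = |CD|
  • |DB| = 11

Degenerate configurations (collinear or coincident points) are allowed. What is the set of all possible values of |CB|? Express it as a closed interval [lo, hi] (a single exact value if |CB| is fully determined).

|AB| ∈ [12, 24]
|BD| ∈ {11}
|CD| ∈ [12, 24]
|AD| ∈ [1, 35]
|BC| ∈ [1, 35]
|AC| ∈ [0, 59]

|CB| ∈ [1, 35]  (≈ [1.0000, 35.0000])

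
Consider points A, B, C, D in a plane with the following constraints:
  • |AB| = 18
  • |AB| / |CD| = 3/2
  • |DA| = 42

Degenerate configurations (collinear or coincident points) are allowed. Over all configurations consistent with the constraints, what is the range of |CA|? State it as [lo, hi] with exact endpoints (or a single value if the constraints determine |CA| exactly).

|AB| ∈ {18}
|AD| ∈ {42}
|CD| ∈ {12}
|BD| ∈ [24, 60]
|AC| ∈ [30, 54]
|BC| ∈ [12, 72]

|CA| ∈ [30, 54]  (≈ [30.0000, 54.0000])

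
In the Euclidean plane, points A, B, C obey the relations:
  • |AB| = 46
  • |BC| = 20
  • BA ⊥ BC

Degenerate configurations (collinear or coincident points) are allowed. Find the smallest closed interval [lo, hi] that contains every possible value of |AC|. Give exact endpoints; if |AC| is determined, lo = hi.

|AB| ∈ {46}
|BC| ∈ {20}
|AC| ∈ {2·√(629)}

|AC| = 2·√(629)  (≈ 50.1597)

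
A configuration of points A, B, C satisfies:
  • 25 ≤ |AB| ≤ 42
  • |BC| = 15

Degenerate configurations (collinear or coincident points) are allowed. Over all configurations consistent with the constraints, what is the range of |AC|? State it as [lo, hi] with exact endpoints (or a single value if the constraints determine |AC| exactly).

|AC| ∈ [10, 57]  (≈ [10.0000, 57.0000])

|AB| ∈ [25, 42]
|BC| ∈ {15}
|AC| ∈ [10, 57]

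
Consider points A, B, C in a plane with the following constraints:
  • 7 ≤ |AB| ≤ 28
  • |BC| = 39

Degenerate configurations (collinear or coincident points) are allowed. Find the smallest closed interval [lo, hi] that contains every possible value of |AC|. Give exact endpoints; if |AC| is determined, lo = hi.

|AC| ∈ [11, 67]  (≈ [11.0000, 67.0000])

|AB| ∈ [7, 28]
|BC| ∈ {39}
|AC| ∈ [11, 67]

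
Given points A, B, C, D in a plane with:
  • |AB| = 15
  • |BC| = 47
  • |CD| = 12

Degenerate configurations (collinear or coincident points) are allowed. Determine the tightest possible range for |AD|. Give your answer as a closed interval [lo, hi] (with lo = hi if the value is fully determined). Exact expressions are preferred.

|AD| ∈ [20, 74]  (≈ [20.0000, 74.0000])

|AB| ∈ {15}
|BC| ∈ {47}
|CD| ∈ {12}
|AC| ∈ [32, 62]
|BD| ∈ [35, 59]
|AD| ∈ [20, 74]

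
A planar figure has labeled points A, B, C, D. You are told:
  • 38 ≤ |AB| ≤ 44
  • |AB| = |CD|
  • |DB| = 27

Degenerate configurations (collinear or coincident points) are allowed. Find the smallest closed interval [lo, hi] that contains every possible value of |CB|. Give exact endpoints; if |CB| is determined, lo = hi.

|AB| ∈ [38, 44]
|BD| ∈ {27}
|CD| ∈ [38, 44]
|AD| ∈ [11, 71]
|BC| ∈ [11, 71]
|AC| ∈ [0, 115]

|CB| ∈ [11, 71]  (≈ [11.0000, 71.0000])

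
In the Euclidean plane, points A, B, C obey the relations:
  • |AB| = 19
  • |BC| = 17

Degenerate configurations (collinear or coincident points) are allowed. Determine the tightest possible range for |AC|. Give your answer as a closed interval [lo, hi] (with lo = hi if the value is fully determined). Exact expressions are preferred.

|AC| ∈ [2, 36]  (≈ [2.0000, 36.0000])

|AB| ∈ {19}
|BC| ∈ {17}
|AC| ∈ [2, 36]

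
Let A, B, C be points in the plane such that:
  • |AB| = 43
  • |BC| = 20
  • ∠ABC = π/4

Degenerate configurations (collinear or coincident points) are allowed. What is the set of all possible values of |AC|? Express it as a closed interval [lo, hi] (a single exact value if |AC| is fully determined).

|AC| = √(2249 - 860·√(2))  (≈ 32.1368)

|AB| ∈ {43}
|BC| ∈ {20}
|AC| ∈ {√(2249 - 860·√(2))}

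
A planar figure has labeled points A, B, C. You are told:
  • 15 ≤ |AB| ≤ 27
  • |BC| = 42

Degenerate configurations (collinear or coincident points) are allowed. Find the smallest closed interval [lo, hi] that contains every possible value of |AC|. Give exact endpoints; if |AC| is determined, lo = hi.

|AC| ∈ [15, 69]  (≈ [15.0000, 69.0000])

|AB| ∈ [15, 27]
|BC| ∈ {42}
|AC| ∈ [15, 69]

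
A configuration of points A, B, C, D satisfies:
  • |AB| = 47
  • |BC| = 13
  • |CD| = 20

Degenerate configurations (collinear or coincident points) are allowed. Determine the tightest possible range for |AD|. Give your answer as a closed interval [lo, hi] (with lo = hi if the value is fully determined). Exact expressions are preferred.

|AB| ∈ {47}
|BC| ∈ {13}
|CD| ∈ {20}
|AC| ∈ [34, 60]
|BD| ∈ [7, 33]
|AD| ∈ [14, 80]

|AD| ∈ [14, 80]  (≈ [14.0000, 80.0000])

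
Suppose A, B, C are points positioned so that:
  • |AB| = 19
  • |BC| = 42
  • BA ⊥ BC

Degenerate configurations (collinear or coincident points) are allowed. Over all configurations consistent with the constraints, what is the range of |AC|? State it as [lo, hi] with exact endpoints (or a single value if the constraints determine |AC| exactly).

|AC| = 5·√(85)  (≈ 46.0977)

|AB| ∈ {19}
|BC| ∈ {42}
|AC| ∈ {5·√(85)}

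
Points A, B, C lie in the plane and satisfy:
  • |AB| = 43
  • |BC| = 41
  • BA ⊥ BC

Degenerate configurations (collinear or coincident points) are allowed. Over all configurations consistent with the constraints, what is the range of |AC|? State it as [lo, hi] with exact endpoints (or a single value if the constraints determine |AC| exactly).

|AC| = √(3530)  (≈ 59.4138)

|AB| ∈ {43}
|BC| ∈ {41}
|AC| ∈ {√(3530)}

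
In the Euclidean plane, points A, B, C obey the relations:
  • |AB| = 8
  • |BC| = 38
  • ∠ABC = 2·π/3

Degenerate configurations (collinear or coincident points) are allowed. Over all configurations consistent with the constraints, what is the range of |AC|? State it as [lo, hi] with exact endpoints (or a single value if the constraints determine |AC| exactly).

|AB| ∈ {8}
|BC| ∈ {38}
|AC| ∈ {2·√(453)}

|AC| = 2·√(453)  (≈ 42.5676)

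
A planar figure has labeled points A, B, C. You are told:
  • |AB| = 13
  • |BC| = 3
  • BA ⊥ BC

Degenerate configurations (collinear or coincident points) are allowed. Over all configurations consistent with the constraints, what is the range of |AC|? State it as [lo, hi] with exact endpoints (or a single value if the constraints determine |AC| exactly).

|AB| ∈ {13}
|BC| ∈ {3}
|AC| ∈ {√(178)}

|AC| = √(178)  (≈ 13.3417)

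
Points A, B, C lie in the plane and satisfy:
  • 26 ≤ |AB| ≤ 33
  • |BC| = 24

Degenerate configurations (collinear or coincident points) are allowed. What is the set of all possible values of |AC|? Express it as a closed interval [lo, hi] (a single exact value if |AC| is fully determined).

|AB| ∈ [26, 33]
|BC| ∈ {24}
|AC| ∈ [2, 57]

|AC| ∈ [2, 57]  (≈ [2.0000, 57.0000])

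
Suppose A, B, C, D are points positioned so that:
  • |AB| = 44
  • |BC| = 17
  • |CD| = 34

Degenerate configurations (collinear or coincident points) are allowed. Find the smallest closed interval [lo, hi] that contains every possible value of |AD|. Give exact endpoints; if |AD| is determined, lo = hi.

|AD| ∈ [0, 95]  (≈ [0.0000, 95.0000])

|AB| ∈ {44}
|BC| ∈ {17}
|CD| ∈ {34}
|AC| ∈ [27, 61]
|BD| ∈ [17, 51]
|AD| ∈ [0, 95]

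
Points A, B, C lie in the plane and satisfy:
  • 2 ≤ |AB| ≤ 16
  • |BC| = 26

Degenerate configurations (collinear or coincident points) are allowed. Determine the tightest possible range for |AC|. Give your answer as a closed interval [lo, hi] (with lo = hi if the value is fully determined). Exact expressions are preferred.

|AB| ∈ [2, 16]
|BC| ∈ {26}
|AC| ∈ [10, 42]

|AC| ∈ [10, 42]  (≈ [10.0000, 42.0000])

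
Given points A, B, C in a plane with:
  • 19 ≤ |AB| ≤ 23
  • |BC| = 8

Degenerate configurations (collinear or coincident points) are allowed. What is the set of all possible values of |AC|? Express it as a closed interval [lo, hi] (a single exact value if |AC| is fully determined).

|AB| ∈ [19, 23]
|BC| ∈ {8}
|AC| ∈ [11, 31]

|AC| ∈ [11, 31]  (≈ [11.0000, 31.0000])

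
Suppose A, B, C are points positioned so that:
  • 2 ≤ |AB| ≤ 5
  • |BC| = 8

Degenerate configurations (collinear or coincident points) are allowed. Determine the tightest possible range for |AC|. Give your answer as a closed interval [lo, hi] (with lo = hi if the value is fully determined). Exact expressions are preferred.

|AB| ∈ [2, 5]
|BC| ∈ {8}
|AC| ∈ [3, 13]

|AC| ∈ [3, 13]  (≈ [3.0000, 13.0000])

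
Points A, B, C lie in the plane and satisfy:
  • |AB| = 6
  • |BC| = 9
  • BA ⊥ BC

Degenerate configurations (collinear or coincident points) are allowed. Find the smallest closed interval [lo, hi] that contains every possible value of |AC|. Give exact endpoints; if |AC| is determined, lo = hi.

|AB| ∈ {6}
|BC| ∈ {9}
|AC| ∈ {3·√(13)}

|AC| = 3·√(13)  (≈ 10.8167)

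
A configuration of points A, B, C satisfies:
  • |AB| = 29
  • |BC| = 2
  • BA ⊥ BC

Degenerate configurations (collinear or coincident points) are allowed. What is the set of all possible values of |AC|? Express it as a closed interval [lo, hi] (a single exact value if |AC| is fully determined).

|AC| = 13·√(5)  (≈ 29.0689)

|AB| ∈ {29}
|BC| ∈ {2}
|AC| ∈ {13·√(5)}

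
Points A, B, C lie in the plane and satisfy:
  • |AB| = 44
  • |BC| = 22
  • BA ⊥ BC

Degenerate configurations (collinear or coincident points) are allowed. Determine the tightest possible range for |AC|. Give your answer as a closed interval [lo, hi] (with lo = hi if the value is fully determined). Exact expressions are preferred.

|AC| = 22·√(5)  (≈ 49.1935)

|AB| ∈ {44}
|BC| ∈ {22}
|AC| ∈ {22·√(5)}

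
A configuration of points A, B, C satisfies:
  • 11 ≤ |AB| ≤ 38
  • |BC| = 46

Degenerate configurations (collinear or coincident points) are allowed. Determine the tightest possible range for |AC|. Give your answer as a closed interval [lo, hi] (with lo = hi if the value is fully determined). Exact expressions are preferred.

|AC| ∈ [8, 84]  (≈ [8.0000, 84.0000])

|AB| ∈ [11, 38]
|BC| ∈ {46}
|AC| ∈ [8, 84]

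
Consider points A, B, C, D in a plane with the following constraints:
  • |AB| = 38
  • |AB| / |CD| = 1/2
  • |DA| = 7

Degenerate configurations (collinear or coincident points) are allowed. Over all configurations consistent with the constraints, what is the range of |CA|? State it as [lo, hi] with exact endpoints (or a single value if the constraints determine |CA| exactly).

|CA| ∈ [69, 83]  (≈ [69.0000, 83.0000])

|AB| ∈ {38}
|AD| ∈ {7}
|CD| ∈ {76}
|BD| ∈ [31, 45]
|AC| ∈ [69, 83]
|BC| ∈ [31, 121]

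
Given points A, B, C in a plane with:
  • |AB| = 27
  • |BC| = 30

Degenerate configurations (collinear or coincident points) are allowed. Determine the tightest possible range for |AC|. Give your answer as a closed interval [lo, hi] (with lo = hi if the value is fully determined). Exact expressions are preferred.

|AC| ∈ [3, 57]  (≈ [3.0000, 57.0000])

|AB| ∈ {27}
|BC| ∈ {30}
|AC| ∈ [3, 57]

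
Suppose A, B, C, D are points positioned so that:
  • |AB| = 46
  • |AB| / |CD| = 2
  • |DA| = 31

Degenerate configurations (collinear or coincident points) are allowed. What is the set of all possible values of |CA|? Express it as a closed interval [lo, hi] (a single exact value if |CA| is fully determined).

|AB| ∈ {46}
|AD| ∈ {31}
|CD| ∈ {23}
|BD| ∈ [15, 77]
|AC| ∈ [8, 54]
|BC| ∈ [0, 100]

|CA| ∈ [8, 54]  (≈ [8.0000, 54.0000])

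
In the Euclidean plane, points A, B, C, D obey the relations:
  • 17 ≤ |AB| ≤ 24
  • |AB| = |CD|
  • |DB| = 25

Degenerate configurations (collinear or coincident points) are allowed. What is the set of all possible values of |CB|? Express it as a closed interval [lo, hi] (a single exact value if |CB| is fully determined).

|CB| ∈ [1, 49]  (≈ [1.0000, 49.0000])

|AB| ∈ [17, 24]
|BD| ∈ {25}
|CD| ∈ [17, 24]
|AD| ∈ [1, 49]
|BC| ∈ [1, 49]
|AC| ∈ [0, 73]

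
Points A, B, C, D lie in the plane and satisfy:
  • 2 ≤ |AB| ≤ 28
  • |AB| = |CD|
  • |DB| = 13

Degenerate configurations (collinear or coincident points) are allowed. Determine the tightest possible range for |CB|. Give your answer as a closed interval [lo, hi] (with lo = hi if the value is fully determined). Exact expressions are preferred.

|AB| ∈ [2, 28]
|BD| ∈ {13}
|CD| ∈ [2, 28]
|AD| ∈ [0, 41]
|BC| ∈ [0, 41]
|AC| ∈ [0, 69]

|CB| ∈ [0, 41]  (≈ [0.0000, 41.0000])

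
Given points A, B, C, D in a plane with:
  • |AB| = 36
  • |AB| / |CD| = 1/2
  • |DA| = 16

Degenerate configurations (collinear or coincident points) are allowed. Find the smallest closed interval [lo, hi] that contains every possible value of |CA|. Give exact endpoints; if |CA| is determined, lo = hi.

|AB| ∈ {36}
|AD| ∈ {16}
|CD| ∈ {72}
|BD| ∈ [20, 52]
|AC| ∈ [56, 88]
|BC| ∈ [20, 124]

|CA| ∈ [56, 88]  (≈ [56.0000, 88.0000])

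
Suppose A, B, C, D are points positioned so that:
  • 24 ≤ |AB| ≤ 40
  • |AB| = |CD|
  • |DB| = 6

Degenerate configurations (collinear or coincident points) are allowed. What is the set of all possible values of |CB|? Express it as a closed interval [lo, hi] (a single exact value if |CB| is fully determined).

|AB| ∈ [24, 40]
|BD| ∈ {6}
|CD| ∈ [24, 40]
|AD| ∈ [18, 46]
|BC| ∈ [18, 46]
|AC| ∈ [0, 86]

|CB| ∈ [18, 46]  (≈ [18.0000, 46.0000])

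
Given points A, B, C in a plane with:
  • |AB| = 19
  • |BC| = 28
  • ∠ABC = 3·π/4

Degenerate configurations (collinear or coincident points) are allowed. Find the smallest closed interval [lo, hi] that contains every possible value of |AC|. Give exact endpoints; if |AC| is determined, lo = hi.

|AB| ∈ {19}
|BC| ∈ {28}
|AC| ∈ {√(532·√(2) + 1145)}

|AC| = √(532·√(2) + 1145)  (≈ 43.5587)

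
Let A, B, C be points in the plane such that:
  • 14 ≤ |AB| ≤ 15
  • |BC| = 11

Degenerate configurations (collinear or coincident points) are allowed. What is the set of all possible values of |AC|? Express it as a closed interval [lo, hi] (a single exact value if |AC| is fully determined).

|AB| ∈ [14, 15]
|BC| ∈ {11}
|AC| ∈ [3, 26]

|AC| ∈ [3, 26]  (≈ [3.0000, 26.0000])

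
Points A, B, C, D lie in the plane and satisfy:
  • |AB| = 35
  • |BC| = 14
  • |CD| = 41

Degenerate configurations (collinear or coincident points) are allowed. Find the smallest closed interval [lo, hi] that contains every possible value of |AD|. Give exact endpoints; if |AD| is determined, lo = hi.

|AD| ∈ [0, 90]  (≈ [0.0000, 90.0000])

|AB| ∈ {35}
|BC| ∈ {14}
|CD| ∈ {41}
|AC| ∈ [21, 49]
|BD| ∈ [27, 55]
|AD| ∈ [0, 90]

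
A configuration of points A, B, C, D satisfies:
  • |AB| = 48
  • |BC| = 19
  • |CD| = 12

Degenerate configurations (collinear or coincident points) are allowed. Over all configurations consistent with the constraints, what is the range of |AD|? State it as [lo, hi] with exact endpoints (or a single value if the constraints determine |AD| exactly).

|AB| ∈ {48}
|BC| ∈ {19}
|CD| ∈ {12}
|AC| ∈ [29, 67]
|BD| ∈ [7, 31]
|AD| ∈ [17, 79]

|AD| ∈ [17, 79]  (≈ [17.0000, 79.0000])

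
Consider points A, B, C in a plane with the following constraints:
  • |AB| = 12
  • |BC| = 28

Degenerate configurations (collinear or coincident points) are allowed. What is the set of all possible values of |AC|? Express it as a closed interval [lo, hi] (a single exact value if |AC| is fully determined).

|AB| ∈ {12}
|BC| ∈ {28}
|AC| ∈ [16, 40]

|AC| ∈ [16, 40]  (≈ [16.0000, 40.0000])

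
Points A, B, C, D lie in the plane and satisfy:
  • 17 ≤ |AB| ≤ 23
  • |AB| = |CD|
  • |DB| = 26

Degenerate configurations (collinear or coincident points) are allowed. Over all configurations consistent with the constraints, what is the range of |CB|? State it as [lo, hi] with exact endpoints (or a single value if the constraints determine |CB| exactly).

|CB| ∈ [3, 49]  (≈ [3.0000, 49.0000])

|AB| ∈ [17, 23]
|BD| ∈ {26}
|CD| ∈ [17, 23]
|AD| ∈ [3, 49]
|BC| ∈ [3, 49]
|AC| ∈ [0, 72]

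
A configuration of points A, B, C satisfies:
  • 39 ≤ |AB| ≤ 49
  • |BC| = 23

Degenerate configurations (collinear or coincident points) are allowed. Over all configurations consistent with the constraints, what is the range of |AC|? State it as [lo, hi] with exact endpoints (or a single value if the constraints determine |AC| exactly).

|AB| ∈ [39, 49]
|BC| ∈ {23}
|AC| ∈ [16, 72]

|AC| ∈ [16, 72]  (≈ [16.0000, 72.0000])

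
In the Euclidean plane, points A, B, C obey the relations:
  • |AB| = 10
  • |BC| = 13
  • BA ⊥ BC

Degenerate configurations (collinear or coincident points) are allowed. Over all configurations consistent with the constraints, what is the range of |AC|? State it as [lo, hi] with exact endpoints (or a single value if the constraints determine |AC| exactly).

|AC| = √(269)  (≈ 16.4012)

|AB| ∈ {10}
|BC| ∈ {13}
|AC| ∈ {√(269)}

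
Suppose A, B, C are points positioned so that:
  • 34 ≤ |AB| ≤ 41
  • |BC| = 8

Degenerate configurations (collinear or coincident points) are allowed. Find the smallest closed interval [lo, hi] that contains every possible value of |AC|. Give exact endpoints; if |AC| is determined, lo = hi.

|AC| ∈ [26, 49]  (≈ [26.0000, 49.0000])

|AB| ∈ [34, 41]
|BC| ∈ {8}
|AC| ∈ [26, 49]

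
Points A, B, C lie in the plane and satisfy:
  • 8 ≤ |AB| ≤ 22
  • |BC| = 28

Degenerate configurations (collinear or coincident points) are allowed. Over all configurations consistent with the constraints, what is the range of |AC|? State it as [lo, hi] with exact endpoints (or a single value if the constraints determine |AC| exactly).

|AB| ∈ [8, 22]
|BC| ∈ {28}
|AC| ∈ [6, 50]

|AC| ∈ [6, 50]  (≈ [6.0000, 50.0000])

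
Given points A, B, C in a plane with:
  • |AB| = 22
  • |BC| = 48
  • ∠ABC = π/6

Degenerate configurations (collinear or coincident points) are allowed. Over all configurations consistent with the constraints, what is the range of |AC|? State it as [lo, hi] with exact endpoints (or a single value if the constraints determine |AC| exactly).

|AC| = 2·√(697 - 264·√(3))  (≈ 30.9670)

|AB| ∈ {22}
|BC| ∈ {48}
|AC| ∈ {2·√(697 - 264·√(3))}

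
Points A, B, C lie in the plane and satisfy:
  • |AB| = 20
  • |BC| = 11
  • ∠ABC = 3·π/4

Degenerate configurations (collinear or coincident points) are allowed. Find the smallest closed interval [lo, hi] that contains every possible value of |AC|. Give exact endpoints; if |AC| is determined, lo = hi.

|AB| ∈ {20}
|BC| ∈ {11}
|AC| ∈ {√(220·√(2) + 521)}

|AC| = √(220·√(2) + 521)  (≈ 28.8466)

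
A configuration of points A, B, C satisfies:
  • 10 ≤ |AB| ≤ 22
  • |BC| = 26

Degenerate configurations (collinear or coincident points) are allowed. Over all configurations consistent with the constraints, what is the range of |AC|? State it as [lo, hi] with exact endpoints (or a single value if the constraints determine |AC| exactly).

|AB| ∈ [10, 22]
|BC| ∈ {26}
|AC| ∈ [4, 48]

|AC| ∈ [4, 48]  (≈ [4.0000, 48.0000])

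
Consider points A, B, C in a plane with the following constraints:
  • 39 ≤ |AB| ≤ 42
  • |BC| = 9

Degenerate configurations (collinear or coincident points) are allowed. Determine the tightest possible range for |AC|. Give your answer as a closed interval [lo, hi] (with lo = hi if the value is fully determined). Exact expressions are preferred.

|AC| ∈ [30, 51]  (≈ [30.0000, 51.0000])

|AB| ∈ [39, 42]
|BC| ∈ {9}
|AC| ∈ [30, 51]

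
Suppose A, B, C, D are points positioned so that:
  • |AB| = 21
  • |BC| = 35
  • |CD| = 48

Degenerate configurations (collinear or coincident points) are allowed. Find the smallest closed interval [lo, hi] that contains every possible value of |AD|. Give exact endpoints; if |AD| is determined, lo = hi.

|AD| ∈ [0, 104]  (≈ [0.0000, 104.0000])

|AB| ∈ {21}
|BC| ∈ {35}
|CD| ∈ {48}
|AC| ∈ [14, 56]
|BD| ∈ [13, 83]
|AD| ∈ [0, 104]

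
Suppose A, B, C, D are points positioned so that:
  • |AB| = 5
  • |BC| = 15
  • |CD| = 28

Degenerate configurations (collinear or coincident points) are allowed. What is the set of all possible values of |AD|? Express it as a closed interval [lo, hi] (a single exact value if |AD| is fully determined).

|AB| ∈ {5}
|BC| ∈ {15}
|CD| ∈ {28}
|AC| ∈ [10, 20]
|BD| ∈ [13, 43]
|AD| ∈ [8, 48]

|AD| ∈ [8, 48]  (≈ [8.0000, 48.0000])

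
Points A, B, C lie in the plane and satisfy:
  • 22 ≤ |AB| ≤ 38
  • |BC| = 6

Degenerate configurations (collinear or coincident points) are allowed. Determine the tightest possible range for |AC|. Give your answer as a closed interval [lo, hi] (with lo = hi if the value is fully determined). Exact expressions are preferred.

|AC| ∈ [16, 44]  (≈ [16.0000, 44.0000])

|AB| ∈ [22, 38]
|BC| ∈ {6}
|AC| ∈ [16, 44]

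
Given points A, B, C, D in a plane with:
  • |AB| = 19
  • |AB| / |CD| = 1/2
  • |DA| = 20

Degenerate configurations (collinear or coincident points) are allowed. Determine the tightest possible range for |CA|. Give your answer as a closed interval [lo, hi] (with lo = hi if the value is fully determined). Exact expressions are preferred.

|CA| ∈ [18, 58]  (≈ [18.0000, 58.0000])

|AB| ∈ {19}
|AD| ∈ {20}
|CD| ∈ {38}
|BD| ∈ [1, 39]
|AC| ∈ [18, 58]
|BC| ∈ [0, 77]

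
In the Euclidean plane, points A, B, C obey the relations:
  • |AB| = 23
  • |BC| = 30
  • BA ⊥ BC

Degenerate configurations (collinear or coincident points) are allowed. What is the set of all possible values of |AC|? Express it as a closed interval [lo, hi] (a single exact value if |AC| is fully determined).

|AC| = √(1429)  (≈ 37.8021)

|AB| ∈ {23}
|BC| ∈ {30}
|AC| ∈ {√(1429)}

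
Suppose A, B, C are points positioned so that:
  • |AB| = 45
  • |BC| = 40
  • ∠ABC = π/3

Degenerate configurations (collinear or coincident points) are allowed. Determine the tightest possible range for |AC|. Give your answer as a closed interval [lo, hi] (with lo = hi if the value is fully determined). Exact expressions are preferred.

|AC| = 5·√(73)  (≈ 42.7200)

|AB| ∈ {45}
|BC| ∈ {40}
|AC| ∈ {5·√(73)}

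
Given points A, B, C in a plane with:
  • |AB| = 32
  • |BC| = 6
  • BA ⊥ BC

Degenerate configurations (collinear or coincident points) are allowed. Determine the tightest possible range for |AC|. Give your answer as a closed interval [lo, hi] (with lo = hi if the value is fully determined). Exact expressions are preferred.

|AB| ∈ {32}
|BC| ∈ {6}
|AC| ∈ {2·√(265)}

|AC| = 2·√(265)  (≈ 32.5576)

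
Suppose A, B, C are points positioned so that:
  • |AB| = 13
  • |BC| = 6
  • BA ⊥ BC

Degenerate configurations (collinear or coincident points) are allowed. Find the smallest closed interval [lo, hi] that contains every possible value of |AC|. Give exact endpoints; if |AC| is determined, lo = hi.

|AC| = √(205)  (≈ 14.3178)

|AB| ∈ {13}
|BC| ∈ {6}
|AC| ∈ {√(205)}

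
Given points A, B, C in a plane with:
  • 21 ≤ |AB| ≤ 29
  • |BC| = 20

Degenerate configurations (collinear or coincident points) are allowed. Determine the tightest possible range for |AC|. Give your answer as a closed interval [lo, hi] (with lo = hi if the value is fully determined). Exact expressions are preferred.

|AB| ∈ [21, 29]
|BC| ∈ {20}
|AC| ∈ [1, 49]

|AC| ∈ [1, 49]  (≈ [1.0000, 49.0000])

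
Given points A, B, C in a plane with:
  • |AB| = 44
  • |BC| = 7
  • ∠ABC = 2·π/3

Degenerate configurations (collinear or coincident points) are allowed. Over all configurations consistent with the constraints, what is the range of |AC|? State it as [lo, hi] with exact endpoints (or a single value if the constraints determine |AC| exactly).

|AC| = √(2293)  (≈ 47.8853)

|AB| ∈ {44}
|BC| ∈ {7}
|AC| ∈ {√(2293)}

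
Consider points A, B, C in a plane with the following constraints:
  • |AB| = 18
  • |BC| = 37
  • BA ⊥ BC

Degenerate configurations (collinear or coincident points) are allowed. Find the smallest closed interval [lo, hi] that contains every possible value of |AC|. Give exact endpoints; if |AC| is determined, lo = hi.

|AC| = √(1693)  (≈ 41.1461)

|AB| ∈ {18}
|BC| ∈ {37}
|AC| ∈ {√(1693)}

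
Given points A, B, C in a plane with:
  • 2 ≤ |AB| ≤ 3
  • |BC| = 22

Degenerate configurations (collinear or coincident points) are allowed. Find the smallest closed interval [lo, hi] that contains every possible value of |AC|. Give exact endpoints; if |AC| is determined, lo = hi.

|AC| ∈ [19, 25]  (≈ [19.0000, 25.0000])

|AB| ∈ [2, 3]
|BC| ∈ {22}
|AC| ∈ [19, 25]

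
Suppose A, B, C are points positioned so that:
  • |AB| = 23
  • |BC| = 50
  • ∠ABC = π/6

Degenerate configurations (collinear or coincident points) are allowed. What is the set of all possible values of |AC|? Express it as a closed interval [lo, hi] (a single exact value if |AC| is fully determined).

|AB| ∈ {23}
|BC| ∈ {50}
|AC| ∈ {√(3029 - 1150·√(3))}

|AC| = √(3029 - 1150·√(3))  (≈ 32.2047)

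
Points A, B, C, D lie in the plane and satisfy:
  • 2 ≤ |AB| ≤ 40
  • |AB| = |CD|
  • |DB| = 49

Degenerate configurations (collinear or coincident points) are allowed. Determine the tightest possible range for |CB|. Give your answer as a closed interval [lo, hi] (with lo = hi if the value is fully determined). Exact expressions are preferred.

|AB| ∈ [2, 40]
|BD| ∈ {49}
|CD| ∈ [2, 40]
|AD| ∈ [9, 89]
|BC| ∈ [9, 89]
|AC| ∈ [0, 129]

|CB| ∈ [9, 89]  (≈ [9.0000, 89.0000])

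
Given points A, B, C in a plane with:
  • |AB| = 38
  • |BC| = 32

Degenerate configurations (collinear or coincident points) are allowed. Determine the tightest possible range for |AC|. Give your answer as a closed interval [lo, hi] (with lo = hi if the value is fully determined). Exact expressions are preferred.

|AB| ∈ {38}
|BC| ∈ {32}
|AC| ∈ [6, 70]

|AC| ∈ [6, 70]  (≈ [6.0000, 70.0000])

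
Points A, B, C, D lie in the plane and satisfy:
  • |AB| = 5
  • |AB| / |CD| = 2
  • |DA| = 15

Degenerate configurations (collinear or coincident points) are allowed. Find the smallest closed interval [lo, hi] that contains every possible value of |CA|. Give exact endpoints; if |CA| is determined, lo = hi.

|AB| ∈ {5}
|AD| ∈ {15}
|CD| ∈ {5/2}
|BD| ∈ [10, 20]
|AC| ∈ [25/2, 35/2]
|BC| ∈ [15/2, 45/2]

|CA| ∈ [25/2, 35/2]  (≈ [12.5000, 17.5000])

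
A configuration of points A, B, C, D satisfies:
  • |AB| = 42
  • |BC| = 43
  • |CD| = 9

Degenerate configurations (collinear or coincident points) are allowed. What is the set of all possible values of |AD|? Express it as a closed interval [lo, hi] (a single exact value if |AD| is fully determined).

|AB| ∈ {42}
|BC| ∈ {43}
|CD| ∈ {9}
|AC| ∈ [1, 85]
|BD| ∈ [34, 52]
|AD| ∈ [0, 94]

|AD| ∈ [0, 94]  (≈ [0.0000, 94.0000])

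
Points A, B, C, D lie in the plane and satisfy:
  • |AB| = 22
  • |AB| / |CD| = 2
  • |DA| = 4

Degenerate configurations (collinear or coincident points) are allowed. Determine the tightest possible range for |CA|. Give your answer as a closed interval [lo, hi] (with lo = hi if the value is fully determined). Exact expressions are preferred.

|CA| ∈ [7, 15]  (≈ [7.0000, 15.0000])

|AB| ∈ {22}
|AD| ∈ {4}
|CD| ∈ {11}
|BD| ∈ [18, 26]
|AC| ∈ [7, 15]
|BC| ∈ [7, 37]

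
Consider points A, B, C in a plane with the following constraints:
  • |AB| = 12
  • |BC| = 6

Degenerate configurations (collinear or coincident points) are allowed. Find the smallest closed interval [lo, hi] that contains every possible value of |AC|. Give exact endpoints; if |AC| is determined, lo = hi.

|AC| ∈ [6, 18]  (≈ [6.0000, 18.0000])

|AB| ∈ {12}
|BC| ∈ {6}
|AC| ∈ [6, 18]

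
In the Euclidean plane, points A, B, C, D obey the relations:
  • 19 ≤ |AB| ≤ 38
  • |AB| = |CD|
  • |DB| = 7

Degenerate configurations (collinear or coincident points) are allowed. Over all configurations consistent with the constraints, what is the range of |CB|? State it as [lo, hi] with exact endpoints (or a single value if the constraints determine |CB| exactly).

|CB| ∈ [12, 45]  (≈ [12.0000, 45.0000])

|AB| ∈ [19, 38]
|BD| ∈ {7}
|CD| ∈ [19, 38]
|AD| ∈ [12, 45]
|BC| ∈ [12, 45]
|AC| ∈ [0, 83]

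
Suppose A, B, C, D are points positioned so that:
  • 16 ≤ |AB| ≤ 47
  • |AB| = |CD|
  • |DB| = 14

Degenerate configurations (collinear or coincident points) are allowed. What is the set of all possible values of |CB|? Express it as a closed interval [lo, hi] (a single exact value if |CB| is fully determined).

|AB| ∈ [16, 47]
|BD| ∈ {14}
|CD| ∈ [16, 47]
|AD| ∈ [2, 61]
|BC| ∈ [2, 61]
|AC| ∈ [0, 108]

|CB| ∈ [2, 61]  (≈ [2.0000, 61.0000])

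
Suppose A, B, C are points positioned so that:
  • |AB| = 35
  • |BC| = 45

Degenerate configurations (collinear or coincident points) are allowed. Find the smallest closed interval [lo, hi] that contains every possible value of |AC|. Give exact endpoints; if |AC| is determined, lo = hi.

|AC| ∈ [10, 80]  (≈ [10.0000, 80.0000])

|AB| ∈ {35}
|BC| ∈ {45}
|AC| ∈ [10, 80]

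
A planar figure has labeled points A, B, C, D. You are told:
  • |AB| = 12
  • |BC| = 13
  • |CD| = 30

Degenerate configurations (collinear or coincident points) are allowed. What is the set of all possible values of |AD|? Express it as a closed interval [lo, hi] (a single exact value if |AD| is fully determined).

|AB| ∈ {12}
|BC| ∈ {13}
|CD| ∈ {30}
|AC| ∈ [1, 25]
|BD| ∈ [17, 43]
|AD| ∈ [5, 55]

|AD| ∈ [5, 55]  (≈ [5.0000, 55.0000])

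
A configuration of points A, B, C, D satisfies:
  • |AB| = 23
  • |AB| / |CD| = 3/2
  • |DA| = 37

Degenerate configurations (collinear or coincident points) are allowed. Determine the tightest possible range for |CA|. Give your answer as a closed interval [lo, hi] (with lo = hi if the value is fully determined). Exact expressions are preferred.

|CA| ∈ [65/3, 157/3]  (≈ [21.6667, 52.3333])

|AB| ∈ {23}
|AD| ∈ {37}
|CD| ∈ {46/3}
|BD| ∈ [14, 60]
|AC| ∈ [65/3, 157/3]
|BC| ∈ [0, 226/3]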